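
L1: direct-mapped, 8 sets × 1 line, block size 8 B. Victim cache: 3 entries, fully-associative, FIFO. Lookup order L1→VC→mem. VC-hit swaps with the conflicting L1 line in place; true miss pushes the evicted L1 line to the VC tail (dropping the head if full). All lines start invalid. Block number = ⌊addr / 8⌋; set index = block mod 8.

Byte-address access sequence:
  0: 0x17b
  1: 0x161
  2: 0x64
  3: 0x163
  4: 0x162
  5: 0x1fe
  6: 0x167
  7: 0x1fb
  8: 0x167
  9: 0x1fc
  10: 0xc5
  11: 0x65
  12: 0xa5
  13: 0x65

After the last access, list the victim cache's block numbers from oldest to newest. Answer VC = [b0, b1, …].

0: 0x17b (blk 47, set 7) → MISS  vc=[]
1: 0x161 (blk 44, set 4) → MISS  vc=[]
2: 0x64 (blk 12, set 4) → MISS  vc=[44]
3: 0x163 (blk 44, set 4) → VC-HIT  vc=[12]
4: 0x162 (blk 44, set 4) → L1-HIT  vc=[12]
5: 0x1fe (blk 63, set 7) → MISS  vc=[12, 47]
6: 0x167 (blk 44, set 4) → L1-HIT  vc=[12, 47]
7: 0x1fb (blk 63, set 7) → L1-HIT  vc=[12, 47]
8: 0x167 (blk 44, set 4) → L1-HIT  vc=[12, 47]
9: 0x1fc (blk 63, set 7) → L1-HIT  vc=[12, 47]
10: 0xc5 (blk 24, set 0) → MISS  vc=[12, 47]
11: 0x65 (blk 12, set 4) → VC-HIT  vc=[44, 47]
12: 0xa5 (blk 20, set 4) → MISS  vc=[44, 47, 12]
13: 0x65 (blk 12, set 4) → VC-HIT  vc=[44, 47, 20]

VC = [44, 47, 20]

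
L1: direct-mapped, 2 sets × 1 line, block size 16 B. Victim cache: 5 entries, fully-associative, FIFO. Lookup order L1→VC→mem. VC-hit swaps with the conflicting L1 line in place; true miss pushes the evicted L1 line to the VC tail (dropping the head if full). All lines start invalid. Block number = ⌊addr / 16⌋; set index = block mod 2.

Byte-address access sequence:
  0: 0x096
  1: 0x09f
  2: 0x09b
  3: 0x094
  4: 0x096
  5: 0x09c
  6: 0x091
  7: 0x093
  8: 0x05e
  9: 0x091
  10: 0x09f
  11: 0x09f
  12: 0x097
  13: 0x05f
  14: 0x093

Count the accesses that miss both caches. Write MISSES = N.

MISSES = 2

  [0] addr=0x96 blk=9 s=1: MISS | VC []
  [1] addr=0x9f blk=9 s=1: L1-HIT | VC []
  [2] addr=0x9b blk=9 s=1: L1-HIT | VC []
  [3] addr=0x94 blk=9 s=1: L1-HIT | VC []
  [4] addr=0x96 blk=9 s=1: L1-HIT | VC []
  [5] addr=0x9c blk=9 s=1: L1-HIT | VC []
  [6] addr=0x91 blk=9 s=1: L1-HIT | VC []
  [7] addr=0x93 blk=9 s=1: L1-HIT | VC []
  [8] addr=0x5e blk=5 s=1: MISS | VC [9]
  [9] addr=0x91 blk=9 s=1: VC-HIT | VC [5]
  [10] addr=0x9f blk=9 s=1: L1-HIT | VC [5]
  [11] addr=0x9f blk=9 s=1: L1-HIT | VC [5]
  [12] addr=0x97 blk=9 s=1: L1-HIT | VC [5]
  [13] addr=0x5f blk=5 s=1: VC-HIT | VC [9]
  [14] addr=0x93 blk=9 s=1: VC-HIT | VC [5]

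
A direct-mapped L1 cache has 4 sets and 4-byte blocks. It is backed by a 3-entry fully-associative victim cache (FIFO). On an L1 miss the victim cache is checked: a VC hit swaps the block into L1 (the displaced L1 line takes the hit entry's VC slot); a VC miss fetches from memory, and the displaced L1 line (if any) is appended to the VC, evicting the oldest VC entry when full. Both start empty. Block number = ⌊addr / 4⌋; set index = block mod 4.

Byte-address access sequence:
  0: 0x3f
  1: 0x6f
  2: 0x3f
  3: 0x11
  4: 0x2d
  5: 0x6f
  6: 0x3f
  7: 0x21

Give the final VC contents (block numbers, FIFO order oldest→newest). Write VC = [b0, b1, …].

VC = [11, 27, 4]

0: 0x3f (blk 15, set 3) → MISS  vc=[]
1: 0x6f (blk 27, set 3) → MISS  vc=[15]
2: 0x3f (blk 15, set 3) → VC-HIT  vc=[27]
3: 0x11 (blk 4, set 0) → MISS  vc=[27]
4: 0x2d (blk 11, set 3) → MISS  vc=[27, 15]
5: 0x6f (blk 27, set 3) → VC-HIT  vc=[11, 15]
6: 0x3f (blk 15, set 3) → VC-HIT  vc=[11, 27]
7: 0x21 (blk 8, set 0) → MISS  vc=[11, 27, 4]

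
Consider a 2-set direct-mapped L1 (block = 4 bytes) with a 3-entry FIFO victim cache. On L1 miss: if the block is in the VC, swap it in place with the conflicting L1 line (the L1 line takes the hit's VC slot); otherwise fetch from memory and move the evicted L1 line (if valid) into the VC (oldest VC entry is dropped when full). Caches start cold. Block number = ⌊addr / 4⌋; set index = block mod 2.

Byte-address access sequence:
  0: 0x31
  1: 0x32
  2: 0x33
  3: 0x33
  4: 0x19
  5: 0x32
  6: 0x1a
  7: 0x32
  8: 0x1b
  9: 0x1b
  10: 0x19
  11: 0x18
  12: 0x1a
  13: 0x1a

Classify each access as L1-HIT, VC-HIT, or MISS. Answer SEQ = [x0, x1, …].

0: 0x31 (blk 12, set 0) → MISS  vc=[]
1: 0x32 (blk 12, set 0) → L1-HIT  vc=[]
2: 0x33 (blk 12, set 0) → L1-HIT  vc=[]
3: 0x33 (blk 12, set 0) → L1-HIT  vc=[]
4: 0x19 (blk 6, set 0) → MISS  vc=[12]
5: 0x32 (blk 12, set 0) → VC-HIT  vc=[6]
6: 0x1a (blk 6, set 0) → VC-HIT  vc=[12]
7: 0x32 (blk 12, set 0) → VC-HIT  vc=[6]
8: 0x1b (blk 6, set 0) → VC-HIT  vc=[12]
9: 0x1b (blk 6, set 0) → L1-HIT  vc=[12]
10: 0x19 (blk 6, set 0) → L1-HIT  vc=[12]
11: 0x18 (blk 6, set 0) → L1-HIT  vc=[12]
12: 0x1a (blk 6, set 0) → L1-HIT  vc=[12]
13: 0x1a (blk 6, set 0) → L1-HIT  vc=[12]

SEQ = [MISS, L1-HIT, L1-HIT, L1-HIT, MISS, VC-HIT, VC-HIT, VC-HIT, VC-HIT, L1-HIT, L1-HIT, L1-HIT, L1-HIT, L1-HIT]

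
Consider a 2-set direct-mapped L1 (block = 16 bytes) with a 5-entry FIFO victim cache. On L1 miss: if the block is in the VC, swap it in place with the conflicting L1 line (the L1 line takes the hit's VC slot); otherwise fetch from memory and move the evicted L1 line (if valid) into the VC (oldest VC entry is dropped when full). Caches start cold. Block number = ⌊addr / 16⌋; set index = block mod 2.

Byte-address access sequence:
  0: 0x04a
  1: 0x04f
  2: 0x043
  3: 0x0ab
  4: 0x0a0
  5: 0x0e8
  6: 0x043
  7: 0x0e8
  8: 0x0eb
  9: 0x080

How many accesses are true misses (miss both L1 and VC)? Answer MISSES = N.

MISSES = 4

  [0] addr=0x4a blk=4 s=0: MISS | VC []
  [1] addr=0x4f blk=4 s=0: L1-HIT | VC []
  [2] addr=0x43 blk=4 s=0: L1-HIT | VC []
  [3] addr=0xab blk=10 s=0: MISS | VC [4]
  [4] addr=0xa0 blk=10 s=0: L1-HIT | VC [4]
  [5] addr=0xe8 blk=14 s=0: MISS | VC [4, 10]
  [6] addr=0x43 blk=4 s=0: VC-HIT | VC [14, 10]
  [7] addr=0xe8 blk=14 s=0: VC-HIT | VC [4, 10]
  [8] addr=0xeb blk=14 s=0: L1-HIT | VC [4, 10]
  [9] addr=0x80 blk=8 s=0: MISS | VC [4, 10, 14]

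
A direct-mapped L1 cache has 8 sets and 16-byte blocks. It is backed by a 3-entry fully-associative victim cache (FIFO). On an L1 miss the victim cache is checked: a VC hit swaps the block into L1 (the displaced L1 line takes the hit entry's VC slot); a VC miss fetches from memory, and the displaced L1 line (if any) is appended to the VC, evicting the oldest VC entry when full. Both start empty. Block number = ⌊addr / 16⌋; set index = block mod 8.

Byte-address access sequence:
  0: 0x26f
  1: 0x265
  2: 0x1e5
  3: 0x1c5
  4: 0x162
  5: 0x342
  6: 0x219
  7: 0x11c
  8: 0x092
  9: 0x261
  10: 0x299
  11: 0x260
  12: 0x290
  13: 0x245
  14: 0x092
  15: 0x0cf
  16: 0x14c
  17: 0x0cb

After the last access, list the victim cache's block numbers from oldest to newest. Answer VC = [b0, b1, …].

VC = [52, 36, 20]

0: 0x26f (blk 38, set 6) → MISS  vc=[]
1: 0x265 (blk 38, set 6) → L1-HIT  vc=[]
2: 0x1e5 (blk 30, set 6) → MISS  vc=[38]
3: 0x1c5 (blk 28, set 4) → MISS  vc=[38]
4: 0x162 (blk 22, set 6) → MISS  vc=[38, 30]
5: 0x342 (blk 52, set 4) → MISS  vc=[38, 30, 28]
6: 0x219 (blk 33, set 1) → MISS  vc=[38, 30, 28]
7: 0x11c (blk 17, set 1) → MISS  vc=[30, 28, 33]
8: 0x92 (blk 9, set 1) → MISS  vc=[28, 33, 17]
9: 0x261 (blk 38, set 6) → MISS  vc=[33, 17, 22]
10: 0x299 (blk 41, set 1) → MISS  vc=[17, 22, 9]
11: 0x260 (blk 38, set 6) → L1-HIT  vc=[17, 22, 9]
12: 0x290 (blk 41, set 1) → L1-HIT  vc=[17, 22, 9]
13: 0x245 (blk 36, set 4) → MISS  vc=[22, 9, 52]
14: 0x92 (blk 9, set 1) → VC-HIT  vc=[22, 41, 52]
15: 0xcf (blk 12, set 4) → MISS  vc=[41, 52, 36]
16: 0x14c (blk 20, set 4) → MISS  vc=[52, 36, 12]
17: 0xcb (blk 12, set 4) → VC-HIT  vc=[52, 36, 20]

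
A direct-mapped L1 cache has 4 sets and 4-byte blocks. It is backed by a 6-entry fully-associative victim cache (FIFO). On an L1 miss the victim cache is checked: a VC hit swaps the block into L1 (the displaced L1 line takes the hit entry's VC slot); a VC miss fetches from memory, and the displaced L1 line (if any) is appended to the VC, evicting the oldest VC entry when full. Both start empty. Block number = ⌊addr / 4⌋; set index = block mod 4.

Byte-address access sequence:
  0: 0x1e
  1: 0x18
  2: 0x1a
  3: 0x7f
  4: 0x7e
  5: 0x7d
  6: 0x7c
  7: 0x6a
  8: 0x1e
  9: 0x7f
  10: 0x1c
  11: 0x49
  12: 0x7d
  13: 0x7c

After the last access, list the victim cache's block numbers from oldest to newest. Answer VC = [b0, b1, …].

#0 0x1e→b7/s3 MISS; vc=[]
#1 0x18→b6/s2 MISS; vc=[]
#2 0x1a→b6/s2 L1-HIT; vc=[]
#3 0x7f→b31/s3 MISS; vc=[7]
#4 0x7e→b31/s3 L1-HIT; vc=[7]
#5 0x7d→b31/s3 L1-HIT; vc=[7]
#6 0x7c→b31/s3 L1-HIT; vc=[7]
#7 0x6a→b26/s2 MISS; vc=[7,6]
#8 0x1e→b7/s3 VC-HIT; vc=[31,6]
#9 0x7f→b31/s3 VC-HIT; vc=[7,6]
#10 0x1c→b7/s3 VC-HIT; vc=[31,6]
#11 0x49→b18/s2 MISS; vc=[31,6,26]
#12 0x7d→b31/s3 VC-HIT; vc=[7,6,26]
#13 0x7c→b31/s3 L1-HIT; vc=[7,6,26]

VC = [7, 6, 26]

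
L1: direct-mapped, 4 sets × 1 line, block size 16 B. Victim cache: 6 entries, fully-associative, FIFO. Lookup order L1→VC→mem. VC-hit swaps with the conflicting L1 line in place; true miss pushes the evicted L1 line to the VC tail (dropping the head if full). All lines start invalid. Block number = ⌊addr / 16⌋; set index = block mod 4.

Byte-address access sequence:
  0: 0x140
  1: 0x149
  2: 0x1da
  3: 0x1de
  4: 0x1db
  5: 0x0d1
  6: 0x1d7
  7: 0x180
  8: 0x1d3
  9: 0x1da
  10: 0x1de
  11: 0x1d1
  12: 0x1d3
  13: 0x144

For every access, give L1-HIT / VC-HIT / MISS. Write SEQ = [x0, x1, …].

SEQ = [MISS, L1-HIT, MISS, L1-HIT, L1-HIT, MISS, VC-HIT, MISS, L1-HIT, L1-HIT, L1-HIT, L1-HIT, L1-HIT, VC-HIT]

  [0] addr=0x140 blk=20 s=0: MISS | VC []
  [1] addr=0x149 blk=20 s=0: L1-HIT | VC []
  [2] addr=0x1da blk=29 s=1: MISS | VC []
  [3] addr=0x1de blk=29 s=1: L1-HIT | VC []
  [4] addr=0x1db blk=29 s=1: L1-HIT | VC []
  [5] addr=0xd1 blk=13 s=1: MISS | VC [29]
  [6] addr=0x1d7 blk=29 s=1: VC-HIT | VC [13]
  [7] addr=0x180 blk=24 s=0: MISS | VC [13, 20]
  [8] addr=0x1d3 blk=29 s=1: L1-HIT | VC [13, 20]
  [9] addr=0x1da blk=29 s=1: L1-HIT | VC [13, 20]
  [10] addr=0x1de blk=29 s=1: L1-HIT | VC [13, 20]
  [11] addr=0x1d1 blk=29 s=1: L1-HIT | VC [13, 20]
  [12] addr=0x1d3 blk=29 s=1: L1-HIT | VC [13, 20]
  [13] addr=0x144 blk=20 s=0: VC-HIT | VC [13, 24]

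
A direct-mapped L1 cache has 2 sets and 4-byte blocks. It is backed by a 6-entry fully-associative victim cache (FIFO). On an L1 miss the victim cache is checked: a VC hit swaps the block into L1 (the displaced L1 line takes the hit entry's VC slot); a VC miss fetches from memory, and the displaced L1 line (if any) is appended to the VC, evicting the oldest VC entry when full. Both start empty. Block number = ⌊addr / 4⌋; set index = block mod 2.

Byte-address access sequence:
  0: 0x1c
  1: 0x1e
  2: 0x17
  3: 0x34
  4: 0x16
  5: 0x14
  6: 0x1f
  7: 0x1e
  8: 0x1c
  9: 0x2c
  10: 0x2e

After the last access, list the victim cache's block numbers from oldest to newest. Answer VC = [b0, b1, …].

VC = [5, 13, 7]

#0 0x1c→b7/s1 MISS; vc=[]
#1 0x1e→b7/s1 L1-HIT; vc=[]
#2 0x17→b5/s1 MISS; vc=[7]
#3 0x34→b13/s1 MISS; vc=[7,5]
#4 0x16→b5/s1 VC-HIT; vc=[7,13]
#5 0x14→b5/s1 L1-HIT; vc=[7,13]
#6 0x1f→b7/s1 VC-HIT; vc=[5,13]
#7 0x1e→b7/s1 L1-HIT; vc=[5,13]
#8 0x1c→b7/s1 L1-HIT; vc=[5,13]
#9 0x2c→b11/s1 MISS; vc=[5,13,7]
#10 0x2e→b11/s1 L1-HIT; vc=[5,13,7]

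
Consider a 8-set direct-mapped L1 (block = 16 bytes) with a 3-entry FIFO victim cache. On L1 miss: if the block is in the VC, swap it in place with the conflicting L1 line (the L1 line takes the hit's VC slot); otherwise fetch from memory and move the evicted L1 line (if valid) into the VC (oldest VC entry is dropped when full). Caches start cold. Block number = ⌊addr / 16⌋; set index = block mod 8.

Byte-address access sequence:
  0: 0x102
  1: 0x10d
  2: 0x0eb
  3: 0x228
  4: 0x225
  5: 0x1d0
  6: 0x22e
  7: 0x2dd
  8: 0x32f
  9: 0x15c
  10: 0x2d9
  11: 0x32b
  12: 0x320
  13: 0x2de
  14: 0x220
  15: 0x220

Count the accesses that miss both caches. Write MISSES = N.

MISSES = 7

0: 0x102 (blk 16, set 0) → MISS  vc=[]
1: 0x10d (blk 16, set 0) → L1-HIT  vc=[]
2: 0xeb (blk 14, set 6) → MISS  vc=[]
3: 0x228 (blk 34, set 2) → MISS  vc=[]
4: 0x225 (blk 34, set 2) → L1-HIT  vc=[]
5: 0x1d0 (blk 29, set 5) → MISS  vc=[]
6: 0x22e (blk 34, set 2) → L1-HIT  vc=[]
7: 0x2dd (blk 45, set 5) → MISS  vc=[29]
8: 0x32f (blk 50, set 2) → MISS  vc=[29, 34]
9: 0x15c (blk 21, set 5) → MISS  vc=[29, 34, 45]
10: 0x2d9 (blk 45, set 5) → VC-HIT  vc=[29, 34, 21]
11: 0x32b (blk 50, set 2) → L1-HIT  vc=[29, 34, 21]
12: 0x320 (blk 50, set 2) → L1-HIT  vc=[29, 34, 21]
13: 0x2de (blk 45, set 5) → L1-HIT  vc=[29, 34, 21]
14: 0x220 (blk 34, set 2) → VC-HIT  vc=[29, 50, 21]
15: 0x220 (blk 34, set 2) → L1-HIT  vc=[29, 50, 21]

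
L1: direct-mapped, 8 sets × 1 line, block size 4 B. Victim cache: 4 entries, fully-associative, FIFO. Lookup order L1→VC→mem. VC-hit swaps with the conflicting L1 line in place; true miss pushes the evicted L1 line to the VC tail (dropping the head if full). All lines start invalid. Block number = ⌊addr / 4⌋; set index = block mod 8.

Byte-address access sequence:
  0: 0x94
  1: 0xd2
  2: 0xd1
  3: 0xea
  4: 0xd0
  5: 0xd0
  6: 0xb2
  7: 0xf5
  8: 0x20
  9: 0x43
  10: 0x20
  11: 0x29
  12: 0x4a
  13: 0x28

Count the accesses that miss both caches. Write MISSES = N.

#0 0x94→b37/s5 MISS; vc=[]
#1 0xd2→b52/s4 MISS; vc=[]
#2 0xd1→b52/s4 L1-HIT; vc=[]
#3 0xea→b58/s2 MISS; vc=[]
#4 0xd0→b52/s4 L1-HIT; vc=[]
#5 0xd0→b52/s4 L1-HIT; vc=[]
#6 0xb2→b44/s4 MISS; vc=[52]
#7 0xf5→b61/s5 MISS; vc=[52,37]
#8 0x20→b8/s0 MISS; vc=[52,37]
#9 0x43→b16/s0 MISS; vc=[52,37,8]
#10 0x20→b8/s0 VC-HIT; vc=[52,37,16]
#11 0x29→b10/s2 MISS; vc=[52,37,16,58]
#12 0x4a→b18/s2 MISS; vc=[37,16,58,10]
#13 0x28→b10/s2 VC-HIT; vc=[37,16,58,18]

MISSES = 9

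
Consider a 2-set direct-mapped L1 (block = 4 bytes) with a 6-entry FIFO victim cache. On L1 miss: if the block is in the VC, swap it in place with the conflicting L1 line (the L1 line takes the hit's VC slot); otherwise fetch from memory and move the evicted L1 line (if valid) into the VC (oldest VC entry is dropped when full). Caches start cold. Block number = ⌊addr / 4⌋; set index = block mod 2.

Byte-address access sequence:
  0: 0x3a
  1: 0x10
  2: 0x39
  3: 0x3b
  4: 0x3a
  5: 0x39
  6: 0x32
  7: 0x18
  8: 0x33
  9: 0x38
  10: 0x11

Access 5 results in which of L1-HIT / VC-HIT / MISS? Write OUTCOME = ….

#0 0x3a→b14/s0 MISS; vc=[]
#1 0x10→b4/s0 MISS; vc=[14]
#2 0x39→b14/s0 VC-HIT; vc=[4]
#3 0x3b→b14/s0 L1-HIT; vc=[4]
#4 0x3a→b14/s0 L1-HIT; vc=[4]
#5 0x39→b14/s0 L1-HIT; vc=[4]
#6 0x32→b12/s0 MISS; vc=[4,14]
#7 0x18→b6/s0 MISS; vc=[4,14,12]
#8 0x33→b12/s0 VC-HIT; vc=[4,14,6]
#9 0x38→b14/s0 VC-HIT; vc=[4,12,6]
#10 0x11→b4/s0 VC-HIT; vc=[14,12,6]

OUTCOME = L1-HIT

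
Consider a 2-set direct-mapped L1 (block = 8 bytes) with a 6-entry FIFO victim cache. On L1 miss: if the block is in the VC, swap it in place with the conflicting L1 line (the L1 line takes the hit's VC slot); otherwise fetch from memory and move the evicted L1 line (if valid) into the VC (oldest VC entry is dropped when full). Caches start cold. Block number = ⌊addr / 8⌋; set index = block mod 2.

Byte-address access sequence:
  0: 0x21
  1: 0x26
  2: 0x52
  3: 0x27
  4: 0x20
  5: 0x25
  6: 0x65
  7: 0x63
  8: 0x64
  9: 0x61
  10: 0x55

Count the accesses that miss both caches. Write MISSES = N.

#0 0x21→b4/s0 MISS; vc=[]
#1 0x26→b4/s0 L1-HIT; vc=[]
#2 0x52→b10/s0 MISS; vc=[4]
#3 0x27→b4/s0 VC-HIT; vc=[10]
#4 0x20→b4/s0 L1-HIT; vc=[10]
#5 0x25→b4/s0 L1-HIT; vc=[10]
#6 0x65→b12/s0 MISS; vc=[10,4]
#7 0x63→b12/s0 L1-HIT; vc=[10,4]
#8 0x64→b12/s0 L1-HIT; vc=[10,4]
#9 0x61→b12/s0 L1-HIT; vc=[10,4]
#10 0x55→b10/s0 VC-HIT; vc=[12,4]

MISSES = 3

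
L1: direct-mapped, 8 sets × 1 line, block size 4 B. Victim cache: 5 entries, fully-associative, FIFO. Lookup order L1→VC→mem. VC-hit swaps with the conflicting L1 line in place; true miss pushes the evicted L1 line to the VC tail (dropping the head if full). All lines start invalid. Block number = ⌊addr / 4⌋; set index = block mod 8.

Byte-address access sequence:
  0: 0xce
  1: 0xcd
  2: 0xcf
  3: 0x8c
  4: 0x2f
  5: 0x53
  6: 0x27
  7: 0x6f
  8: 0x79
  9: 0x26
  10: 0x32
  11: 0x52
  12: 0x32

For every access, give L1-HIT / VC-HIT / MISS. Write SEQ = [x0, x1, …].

#0 0xce→b51/s3 MISS; vc=[]
#1 0xcd→b51/s3 L1-HIT; vc=[]
#2 0xcf→b51/s3 L1-HIT; vc=[]
#3 0x8c→b35/s3 MISS; vc=[51]
#4 0x2f→b11/s3 MISS; vc=[51,35]
#5 0x53→b20/s4 MISS; vc=[51,35]
#6 0x27→b9/s1 MISS; vc=[51,35]
#7 0x6f→b27/s3 MISS; vc=[51,35,11]
#8 0x79→b30/s6 MISS; vc=[51,35,11]
#9 0x26→b9/s1 L1-HIT; vc=[51,35,11]
#10 0x32→b12/s4 MISS; vc=[51,35,11,20]
#11 0x52→b20/s4 VC-HIT; vc=[51,35,11,12]
#12 0x32→b12/s4 VC-HIT; vc=[51,35,11,20]

SEQ = [MISS, L1-HIT, L1-HIT, MISS, MISS, MISS, MISS, MISS, MISS, L1-HIT, MISS, VC-HIT, VC-HIT]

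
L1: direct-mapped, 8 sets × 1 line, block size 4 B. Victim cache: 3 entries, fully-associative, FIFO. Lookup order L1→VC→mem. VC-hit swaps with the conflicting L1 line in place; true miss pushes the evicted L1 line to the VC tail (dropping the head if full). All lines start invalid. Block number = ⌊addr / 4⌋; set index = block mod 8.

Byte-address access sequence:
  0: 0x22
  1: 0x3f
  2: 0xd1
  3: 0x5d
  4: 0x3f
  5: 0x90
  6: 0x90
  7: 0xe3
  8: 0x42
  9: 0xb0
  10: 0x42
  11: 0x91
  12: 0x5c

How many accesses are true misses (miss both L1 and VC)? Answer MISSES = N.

  [0] addr=0x22 blk=8 s=0: MISS | VC []
  [1] addr=0x3f blk=15 s=7: MISS | VC []
  [2] addr=0xd1 blk=52 s=4: MISS | VC []
  [3] addr=0x5d blk=23 s=7: MISS | VC [15]
  [4] addr=0x3f blk=15 s=7: VC-HIT | VC [23]
  [5] addr=0x90 blk=36 s=4: MISS | VC [23, 52]
  [6] addr=0x90 blk=36 s=4: L1-HIT | VC [23, 52]
  [7] addr=0xe3 blk=56 s=0: MISS | VC [23, 52, 8]
  [8] addr=0x42 blk=16 s=0: MISS | VC [52, 8, 56]
  [9] addr=0xb0 blk=44 s=4: MISS | VC [8, 56, 36]
  [10] addr=0x42 blk=16 s=0: L1-HIT | VC [8, 56, 36]
  [11] addr=0x91 blk=36 s=4: VC-HIT | VC [8, 56, 44]
  [12] addr=0x5c blk=23 s=7: MISS | VC [56, 44, 15]

MISSES = 9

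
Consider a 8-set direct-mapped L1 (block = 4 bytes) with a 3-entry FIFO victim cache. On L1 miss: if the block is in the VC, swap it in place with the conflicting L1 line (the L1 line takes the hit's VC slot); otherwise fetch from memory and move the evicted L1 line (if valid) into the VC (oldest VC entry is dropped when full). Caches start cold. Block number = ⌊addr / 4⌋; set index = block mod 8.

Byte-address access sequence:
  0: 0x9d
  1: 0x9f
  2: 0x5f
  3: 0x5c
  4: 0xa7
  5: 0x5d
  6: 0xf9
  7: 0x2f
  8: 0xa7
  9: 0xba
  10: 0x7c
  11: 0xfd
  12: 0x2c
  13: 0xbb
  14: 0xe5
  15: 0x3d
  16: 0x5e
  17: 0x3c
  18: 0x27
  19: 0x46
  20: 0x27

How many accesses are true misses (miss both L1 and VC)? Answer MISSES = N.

#0 0x9d→b39/s7 MISS; vc=[]
#1 0x9f→b39/s7 L1-HIT; vc=[]
#2 0x5f→b23/s7 MISS; vc=[39]
#3 0x5c→b23/s7 L1-HIT; vc=[39]
#4 0xa7→b41/s1 MISS; vc=[39]
#5 0x5d→b23/s7 L1-HIT; vc=[39]
#6 0xf9→b62/s6 MISS; vc=[39]
#7 0x2f→b11/s3 MISS; vc=[39]
#8 0xa7→b41/s1 L1-HIT; vc=[39]
#9 0xba→b46/s6 MISS; vc=[39,62]
#10 0x7c→b31/s7 MISS; vc=[39,62,23]
#11 0xfd→b63/s7 MISS; vc=[62,23,31]
#12 0x2c→b11/s3 L1-HIT; vc=[62,23,31]
#13 0xbb→b46/s6 L1-HIT; vc=[62,23,31]
#14 0xe5→b57/s1 MISS; vc=[23,31,41]
#15 0x3d→b15/s7 MISS; vc=[31,41,63]
#16 0x5e→b23/s7 MISS; vc=[41,63,15]
#17 0x3c→b15/s7 VC-HIT; vc=[41,63,23]
#18 0x27→b9/s1 MISS; vc=[63,23,57]
#19 0x46→b17/s1 MISS; vc=[23,57,9]
#20 0x27→b9/s1 VC-HIT; vc=[23,57,17]

MISSES = 13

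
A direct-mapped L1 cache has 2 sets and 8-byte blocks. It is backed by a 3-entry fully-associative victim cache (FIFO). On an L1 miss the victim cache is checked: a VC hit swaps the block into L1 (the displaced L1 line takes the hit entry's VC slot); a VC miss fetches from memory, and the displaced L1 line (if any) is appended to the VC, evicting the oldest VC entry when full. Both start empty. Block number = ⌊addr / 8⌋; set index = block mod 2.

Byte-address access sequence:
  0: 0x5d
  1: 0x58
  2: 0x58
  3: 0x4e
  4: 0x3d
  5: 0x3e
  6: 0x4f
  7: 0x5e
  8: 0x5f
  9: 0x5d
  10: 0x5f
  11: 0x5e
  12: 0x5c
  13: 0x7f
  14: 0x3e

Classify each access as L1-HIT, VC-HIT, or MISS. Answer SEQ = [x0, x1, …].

#0 0x5d→b11/s1 MISS; vc=[]
#1 0x58→b11/s1 L1-HIT; vc=[]
#2 0x58→b11/s1 L1-HIT; vc=[]
#3 0x4e→b9/s1 MISS; vc=[11]
#4 0x3d→b7/s1 MISS; vc=[11,9]
#5 0x3e→b7/s1 L1-HIT; vc=[11,9]
#6 0x4f→b9/s1 VC-HIT; vc=[11,7]
#7 0x5e→b11/s1 VC-HIT; vc=[9,7]
#8 0x5f→b11/s1 L1-HIT; vc=[9,7]
#9 0x5d→b11/s1 L1-HIT; vc=[9,7]
#10 0x5f→b11/s1 L1-HIT; vc=[9,7]
#11 0x5e→b11/s1 L1-HIT; vc=[9,7]
#12 0x5c→b11/s1 L1-HIT; vc=[9,7]
#13 0x7f→b15/s1 MISS; vc=[9,7,11]
#14 0x3e→b7/s1 VC-HIT; vc=[9,15,11]

SEQ = [MISS, L1-HIT, L1-HIT, MISS, MISS, L1-HIT, VC-HIT, VC-HIT, L1-HIT, L1-HIT, L1-HIT, L1-HIT, L1-HIT, MISS, VC-HIT]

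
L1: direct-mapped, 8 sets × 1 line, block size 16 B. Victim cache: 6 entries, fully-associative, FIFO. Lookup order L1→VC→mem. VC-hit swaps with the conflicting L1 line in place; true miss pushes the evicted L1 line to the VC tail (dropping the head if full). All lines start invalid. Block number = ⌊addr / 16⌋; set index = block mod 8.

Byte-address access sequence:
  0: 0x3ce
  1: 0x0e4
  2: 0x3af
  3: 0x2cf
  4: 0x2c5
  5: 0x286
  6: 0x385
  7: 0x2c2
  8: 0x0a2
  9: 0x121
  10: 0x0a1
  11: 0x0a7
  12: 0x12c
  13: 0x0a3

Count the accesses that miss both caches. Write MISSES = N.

MISSES = 8

#0 0x3ce→b60/s4 MISS; vc=[]
#1 0xe4→b14/s6 MISS; vc=[]
#2 0x3af→b58/s2 MISS; vc=[]
#3 0x2cf→b44/s4 MISS; vc=[60]
#4 0x2c5→b44/s4 L1-HIT; vc=[60]
#5 0x286→b40/s0 MISS; vc=[60]
#6 0x385→b56/s0 MISS; vc=[60,40]
#7 0x2c2→b44/s4 L1-HIT; vc=[60,40]
#8 0xa2→b10/s2 MISS; vc=[60,40,58]
#9 0x121→b18/s2 MISS; vc=[60,40,58,10]
#10 0xa1→b10/s2 VC-HIT; vc=[60,40,58,18]
#11 0xa7→b10/s2 L1-HIT; vc=[60,40,58,18]
#12 0x12c→b18/s2 VC-HIT; vc=[60,40,58,10]
#13 0xa3→b10/s2 VC-HIT; vc=[60,40,58,18]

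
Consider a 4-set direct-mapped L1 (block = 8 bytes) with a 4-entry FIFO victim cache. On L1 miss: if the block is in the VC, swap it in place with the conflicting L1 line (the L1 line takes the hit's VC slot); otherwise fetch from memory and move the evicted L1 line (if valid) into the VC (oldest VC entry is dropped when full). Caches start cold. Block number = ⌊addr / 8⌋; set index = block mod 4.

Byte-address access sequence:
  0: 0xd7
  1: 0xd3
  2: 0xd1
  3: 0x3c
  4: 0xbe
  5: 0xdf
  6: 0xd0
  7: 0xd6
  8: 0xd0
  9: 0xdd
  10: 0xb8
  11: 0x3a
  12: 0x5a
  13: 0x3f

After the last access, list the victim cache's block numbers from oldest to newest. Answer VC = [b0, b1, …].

  [0] addr=0xd7 blk=26 s=2: MISS | VC []
  [1] addr=0xd3 blk=26 s=2: L1-HIT | VC []
  [2] addr=0xd1 blk=26 s=2: L1-HIT | VC []
  [3] addr=0x3c blk=7 s=3: MISS | VC []
  [4] addr=0xbe blk=23 s=3: MISS | VC [7]
  [5] addr=0xdf blk=27 s=3: MISS | VC [7, 23]
  [6] addr=0xd0 blk=26 s=2: L1-HIT | VC [7, 23]
  [7] addr=0xd6 blk=26 s=2: L1-HIT | VC [7, 23]
  [8] addr=0xd0 blk=26 s=2: L1-HIT | VC [7, 23]
  [9] addr=0xdd blk=27 s=3: L1-HIT | VC [7, 23]
  [10] addr=0xb8 blk=23 s=3: VC-HIT | VC [7, 27]
  [11] addr=0x3a blk=7 s=3: VC-HIT | VC [23, 27]
  [12] addr=0x5a blk=11 s=3: MISS | VC [23, 27, 7]
  [13] addr=0x3f blk=7 s=3: VC-HIT | VC [23, 27, 11]

VC = [23, 27, 11]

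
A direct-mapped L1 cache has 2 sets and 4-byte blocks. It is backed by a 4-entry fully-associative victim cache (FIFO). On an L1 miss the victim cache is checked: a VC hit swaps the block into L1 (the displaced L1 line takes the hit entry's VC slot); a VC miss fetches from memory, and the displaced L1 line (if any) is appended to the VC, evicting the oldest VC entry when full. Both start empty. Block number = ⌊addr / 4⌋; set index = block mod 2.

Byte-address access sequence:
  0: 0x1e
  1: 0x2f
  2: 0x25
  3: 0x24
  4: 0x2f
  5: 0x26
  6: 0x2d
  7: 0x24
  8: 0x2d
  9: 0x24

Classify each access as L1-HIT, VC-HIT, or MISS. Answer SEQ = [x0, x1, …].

SEQ = [MISS, MISS, MISS, L1-HIT, VC-HIT, VC-HIT, VC-HIT, VC-HIT, VC-HIT, VC-HIT]

0: 0x1e (blk 7, set 1) → MISS  vc=[]
1: 0x2f (blk 11, set 1) → MISS  vc=[7]
2: 0x25 (blk 9, set 1) → MISS  vc=[7, 11]
3: 0x24 (blk 9, set 1) → L1-HIT  vc=[7, 11]
4: 0x2f (blk 11, set 1) → VC-HIT  vc=[7, 9]
5: 0x26 (blk 9, set 1) → VC-HIT  vc=[7, 11]
6: 0x2d (blk 11, set 1) → VC-HIT  vc=[7, 9]
7: 0x24 (blk 9, set 1) → VC-HIT  vc=[7, 11]
8: 0x2d (blk 11, set 1) → VC-HIT  vc=[7, 9]
9: 0x24 (blk 9, set 1) → VC-HIT  vc=[7, 11]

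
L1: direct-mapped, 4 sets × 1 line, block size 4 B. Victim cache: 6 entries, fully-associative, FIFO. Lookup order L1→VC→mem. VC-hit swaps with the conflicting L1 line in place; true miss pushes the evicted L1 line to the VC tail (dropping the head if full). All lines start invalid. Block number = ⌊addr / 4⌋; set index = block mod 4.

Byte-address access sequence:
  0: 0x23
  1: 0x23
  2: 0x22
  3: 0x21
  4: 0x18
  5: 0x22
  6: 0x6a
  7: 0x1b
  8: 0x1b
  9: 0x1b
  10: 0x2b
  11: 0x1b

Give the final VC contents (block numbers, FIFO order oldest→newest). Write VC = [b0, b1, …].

0: 0x23 (blk 8, set 0) → MISS  vc=[]
1: 0x23 (blk 8, set 0) → L1-HIT  vc=[]
2: 0x22 (blk 8, set 0) → L1-HIT  vc=[]
3: 0x21 (blk 8, set 0) → L1-HIT  vc=[]
4: 0x18 (blk 6, set 2) → MISS  vc=[]
5: 0x22 (blk 8, set 0) → L1-HIT  vc=[]
6: 0x6a (blk 26, set 2) → MISS  vc=[6]
7: 0x1b (blk 6, set 2) → VC-HIT  vc=[26]
8: 0x1b (blk 6, set 2) → L1-HIT  vc=[26]
9: 0x1b (blk 6, set 2) → L1-HIT  vc=[26]
10: 0x2b (blk 10, set 2) → MISS  vc=[26, 6]
11: 0x1b (blk 6, set 2) → VC-HIT  vc=[26, 10]

VC = [26, 10]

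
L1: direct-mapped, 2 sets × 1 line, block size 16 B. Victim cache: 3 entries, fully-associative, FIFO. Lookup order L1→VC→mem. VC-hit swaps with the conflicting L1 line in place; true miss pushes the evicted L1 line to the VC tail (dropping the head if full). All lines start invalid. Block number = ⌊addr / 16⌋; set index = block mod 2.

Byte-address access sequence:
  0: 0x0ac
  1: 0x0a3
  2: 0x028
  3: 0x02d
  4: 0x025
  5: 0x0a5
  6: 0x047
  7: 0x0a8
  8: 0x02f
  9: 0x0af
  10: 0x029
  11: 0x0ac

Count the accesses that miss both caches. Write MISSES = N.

0: 0xac (blk 10, set 0) → MISS  vc=[]
1: 0xa3 (blk 10, set 0) → L1-HIT  vc=[]
2: 0x28 (blk 2, set 0) → MISS  vc=[10]
3: 0x2d (blk 2, set 0) → L1-HIT  vc=[10]
4: 0x25 (blk 2, set 0) → L1-HIT  vc=[10]
5: 0xa5 (blk 10, set 0) → VC-HIT  vc=[2]
6: 0x47 (blk 4, set 0) → MISS  vc=[2, 10]
7: 0xa8 (blk 10, set 0) → VC-HIT  vc=[2, 4]
8: 0x2f (blk 2, set 0) → VC-HIT  vc=[10, 4]
9: 0xaf (blk 10, set 0) → VC-HIT  vc=[2, 4]
10: 0x29 (blk 2, set 0) → VC-HIT  vc=[10, 4]
11: 0xac (blk 10, set 0) → VC-HIT  vc=[2, 4]

MISSES = 3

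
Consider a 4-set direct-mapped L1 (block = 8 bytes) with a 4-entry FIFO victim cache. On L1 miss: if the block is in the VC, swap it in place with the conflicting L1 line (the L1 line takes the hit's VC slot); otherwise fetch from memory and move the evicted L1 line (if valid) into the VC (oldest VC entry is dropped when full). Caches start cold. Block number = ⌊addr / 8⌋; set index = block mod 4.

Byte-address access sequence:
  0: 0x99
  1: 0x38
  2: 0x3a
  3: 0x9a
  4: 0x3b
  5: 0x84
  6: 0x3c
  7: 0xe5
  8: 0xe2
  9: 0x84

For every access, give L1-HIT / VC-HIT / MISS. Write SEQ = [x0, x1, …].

#0 0x99→b19/s3 MISS; vc=[]
#1 0x38→b7/s3 MISS; vc=[19]
#2 0x3a→b7/s3 L1-HIT; vc=[19]
#3 0x9a→b19/s3 VC-HIT; vc=[7]
#4 0x3b→b7/s3 VC-HIT; vc=[19]
#5 0x84→b16/s0 MISS; vc=[19]
#6 0x3c→b7/s3 L1-HIT; vc=[19]
#7 0xe5→b28/s0 MISS; vc=[19,16]
#8 0xe2→b28/s0 L1-HIT; vc=[19,16]
#9 0x84→b16/s0 VC-HIT; vc=[19,28]

SEQ = [MISS, MISS, L1-HIT, VC-HIT, VC-HIT, MISS, L1-HIT, MISS, L1-HIT, VC-HIT]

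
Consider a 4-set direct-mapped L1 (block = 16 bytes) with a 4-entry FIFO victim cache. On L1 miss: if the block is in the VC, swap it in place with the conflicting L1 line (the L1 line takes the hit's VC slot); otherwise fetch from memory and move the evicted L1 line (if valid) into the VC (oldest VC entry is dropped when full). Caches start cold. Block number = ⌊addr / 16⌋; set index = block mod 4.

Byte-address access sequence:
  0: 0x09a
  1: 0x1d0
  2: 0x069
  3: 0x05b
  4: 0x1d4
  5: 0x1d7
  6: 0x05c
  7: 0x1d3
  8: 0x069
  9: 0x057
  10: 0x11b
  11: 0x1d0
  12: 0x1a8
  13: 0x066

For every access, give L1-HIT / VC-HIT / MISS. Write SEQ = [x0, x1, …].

SEQ = [MISS, MISS, MISS, MISS, VC-HIT, L1-HIT, VC-HIT, VC-HIT, L1-HIT, VC-HIT, MISS, VC-HIT, MISS, VC-HIT]

  [0] addr=0x9a blk=9 s=1: MISS | VC []
  [1] addr=0x1d0 blk=29 s=1: MISS | VC [9]
  [2] addr=0x69 blk=6 s=2: MISS | VC [9]
  [3] addr=0x5b blk=5 s=1: MISS | VC [9, 29]
  [4] addr=0x1d4 blk=29 s=1: VC-HIT | VC [9, 5]
  [5] addr=0x1d7 blk=29 s=1: L1-HIT | VC [9, 5]
  [6] addr=0x5c blk=5 s=1: VC-HIT | VC [9, 29]
  [7] addr=0x1d3 blk=29 s=1: VC-HIT | VC [9, 5]
  [8] addr=0x69 blk=6 s=2: L1-HIT | VC [9, 5]
  [9] addr=0x57 blk=5 s=1: VC-HIT | VC [9, 29]
  [10] addr=0x11b blk=17 s=1: MISS | VC [9, 29, 5]
  [11] addr=0x1d0 blk=29 s=1: VC-HIT | VC [9, 17, 5]
  [12] addr=0x1a8 blk=26 s=2: MISS | VC [9, 17, 5, 6]
  [13] addr=0x66 blk=6 s=2: VC-HIT | VC [9, 17, 5, 26]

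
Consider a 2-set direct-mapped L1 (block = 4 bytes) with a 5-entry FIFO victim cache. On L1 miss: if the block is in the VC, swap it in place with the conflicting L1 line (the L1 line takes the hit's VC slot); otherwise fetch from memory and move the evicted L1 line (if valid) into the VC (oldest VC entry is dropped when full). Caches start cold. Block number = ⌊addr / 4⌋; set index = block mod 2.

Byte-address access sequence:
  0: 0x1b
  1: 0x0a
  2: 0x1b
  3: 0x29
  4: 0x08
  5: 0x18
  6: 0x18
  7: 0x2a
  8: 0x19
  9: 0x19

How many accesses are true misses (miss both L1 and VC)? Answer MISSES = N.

0: 0x1b (blk 6, set 0) → MISS  vc=[]
1: 0xa (blk 2, set 0) → MISS  vc=[6]
2: 0x1b (blk 6, set 0) → VC-HIT  vc=[2]
3: 0x29 (blk 10, set 0) → MISS  vc=[2, 6]
4: 0x8 (blk 2, set 0) → VC-HIT  vc=[10, 6]
5: 0x18 (blk 6, set 0) → VC-HIT  vc=[10, 2]
6: 0x18 (blk 6, set 0) → L1-HIT  vc=[10, 2]
7: 0x2a (blk 10, set 0) → VC-HIT  vc=[6, 2]
8: 0x19 (blk 6, set 0) → VC-HIT  vc=[10, 2]
9: 0x19 (blk 6, set 0) → L1-HIT  vc=[10, 2]

MISSES = 3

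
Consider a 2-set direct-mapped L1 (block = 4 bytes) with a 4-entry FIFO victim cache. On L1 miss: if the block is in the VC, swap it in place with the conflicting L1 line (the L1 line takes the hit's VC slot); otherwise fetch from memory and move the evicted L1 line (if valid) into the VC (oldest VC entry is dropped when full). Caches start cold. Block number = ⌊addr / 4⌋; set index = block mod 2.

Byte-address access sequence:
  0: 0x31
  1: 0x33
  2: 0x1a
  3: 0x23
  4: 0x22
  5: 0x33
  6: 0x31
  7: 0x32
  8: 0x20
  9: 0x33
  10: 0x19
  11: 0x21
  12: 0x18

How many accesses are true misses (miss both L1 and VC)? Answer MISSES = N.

MISSES = 3

#0 0x31→b12/s0 MISS; vc=[]
#1 0x33→b12/s0 L1-HIT; vc=[]
#2 0x1a→b6/s0 MISS; vc=[12]
#3 0x23→b8/s0 MISS; vc=[12,6]
#4 0x22→b8/s0 L1-HIT; vc=[12,6]
#5 0x33→b12/s0 VC-HIT; vc=[8,6]
#6 0x31→b12/s0 L1-HIT; vc=[8,6]
#7 0x32→b12/s0 L1-HIT; vc=[8,6]
#8 0x20→b8/s0 VC-HIT; vc=[12,6]
#9 0x33→b12/s0 VC-HIT; vc=[8,6]
#10 0x19→b6/s0 VC-HIT; vc=[8,12]
#11 0x21→b8/s0 VC-HIT; vc=[6,12]
#12 0x18→b6/s0 VC-HIT; vc=[8,12]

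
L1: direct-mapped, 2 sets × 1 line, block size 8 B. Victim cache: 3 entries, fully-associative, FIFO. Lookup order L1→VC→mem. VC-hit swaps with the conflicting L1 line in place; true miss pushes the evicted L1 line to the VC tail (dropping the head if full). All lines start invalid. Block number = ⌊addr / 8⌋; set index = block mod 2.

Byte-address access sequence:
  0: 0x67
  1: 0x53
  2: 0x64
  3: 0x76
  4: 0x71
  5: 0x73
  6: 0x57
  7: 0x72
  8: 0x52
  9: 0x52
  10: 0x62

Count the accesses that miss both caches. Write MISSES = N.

0: 0x67 (blk 12, set 0) → MISS  vc=[]
1: 0x53 (blk 10, set 0) → MISS  vc=[12]
2: 0x64 (blk 12, set 0) → VC-HIT  vc=[10]
3: 0x76 (blk 14, set 0) → MISS  vc=[10, 12]
4: 0x71 (blk 14, set 0) → L1-HIT  vc=[10, 12]
5: 0x73 (blk 14, set 0) → L1-HIT  vc=[10, 12]
6: 0x57 (blk 10, set 0) → VC-HIT  vc=[14, 12]
7: 0x72 (blk 14, set 0) → VC-HIT  vc=[10, 12]
8: 0x52 (blk 10, set 0) → VC-HIT  vc=[14, 12]
9: 0x52 (blk 10, set 0) → L1-HIT  vc=[14, 12]
10: 0x62 (blk 12, set 0) → VC-HIT  vc=[14, 10]

MISSES = 3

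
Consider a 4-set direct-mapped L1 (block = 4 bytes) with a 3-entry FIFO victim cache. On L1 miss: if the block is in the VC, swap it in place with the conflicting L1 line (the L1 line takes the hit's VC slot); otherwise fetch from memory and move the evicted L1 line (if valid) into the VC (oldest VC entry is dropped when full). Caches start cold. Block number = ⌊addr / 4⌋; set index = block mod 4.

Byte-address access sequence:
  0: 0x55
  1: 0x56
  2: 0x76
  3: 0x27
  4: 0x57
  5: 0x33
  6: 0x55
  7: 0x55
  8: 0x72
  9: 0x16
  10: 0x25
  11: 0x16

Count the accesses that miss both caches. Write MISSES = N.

#0 0x55→b21/s1 MISS; vc=[]
#1 0x56→b21/s1 L1-HIT; vc=[]
#2 0x76→b29/s1 MISS; vc=[21]
#3 0x27→b9/s1 MISS; vc=[21,29]
#4 0x57→b21/s1 VC-HIT; vc=[9,29]
#5 0x33→b12/s0 MISS; vc=[9,29]
#6 0x55→b21/s1 L1-HIT; vc=[9,29]
#7 0x55→b21/s1 L1-HIT; vc=[9,29]
#8 0x72→b28/s0 MISS; vc=[9,29,12]
#9 0x16→b5/s1 MISS; vc=[29,12,21]
#10 0x25→b9/s1 MISS; vc=[12,21,5]
#11 0x16→b5/s1 VC-HIT; vc=[12,21,9]

MISSES = 7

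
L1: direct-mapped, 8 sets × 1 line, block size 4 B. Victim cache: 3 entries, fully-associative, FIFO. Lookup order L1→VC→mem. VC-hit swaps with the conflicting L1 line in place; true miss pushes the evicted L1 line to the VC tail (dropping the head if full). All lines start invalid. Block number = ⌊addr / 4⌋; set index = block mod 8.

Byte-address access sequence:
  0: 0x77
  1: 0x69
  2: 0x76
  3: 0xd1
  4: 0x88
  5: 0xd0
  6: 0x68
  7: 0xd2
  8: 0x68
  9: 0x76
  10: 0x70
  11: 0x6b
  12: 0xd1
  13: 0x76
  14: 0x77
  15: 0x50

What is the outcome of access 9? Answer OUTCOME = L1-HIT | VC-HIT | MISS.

#0 0x77→b29/s5 MISS; vc=[]
#1 0x69→b26/s2 MISS; vc=[]
#2 0x76→b29/s5 L1-HIT; vc=[]
#3 0xd1→b52/s4 MISS; vc=[]
#4 0x88→b34/s2 MISS; vc=[26]
#5 0xd0→b52/s4 L1-HIT; vc=[26]
#6 0x68→b26/s2 VC-HIT; vc=[34]
#7 0xd2→b52/s4 L1-HIT; vc=[34]
#8 0x68→b26/s2 L1-HIT; vc=[34]
#9 0x76→b29/s5 L1-HIT; vc=[34]
#10 0x70→b28/s4 MISS; vc=[34,52]
#11 0x6b→b26/s2 L1-HIT; vc=[34,52]
#12 0xd1→b52/s4 VC-HIT; vc=[34,28]
#13 0x76→b29/s5 L1-HIT; vc=[34,28]
#14 0x77→b29/s5 L1-HIT; vc=[34,28]
#15 0x50→b20/s4 MISS; vc=[34,28,52]

OUTCOME = L1-HIT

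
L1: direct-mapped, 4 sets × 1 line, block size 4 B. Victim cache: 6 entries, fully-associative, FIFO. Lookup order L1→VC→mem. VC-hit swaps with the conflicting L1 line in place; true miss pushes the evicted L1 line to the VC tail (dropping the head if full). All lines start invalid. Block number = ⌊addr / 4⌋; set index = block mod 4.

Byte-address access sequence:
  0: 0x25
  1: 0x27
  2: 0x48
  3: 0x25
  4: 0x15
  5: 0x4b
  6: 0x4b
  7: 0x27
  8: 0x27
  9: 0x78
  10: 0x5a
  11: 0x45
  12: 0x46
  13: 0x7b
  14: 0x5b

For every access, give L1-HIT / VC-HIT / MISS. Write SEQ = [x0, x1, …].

SEQ = [MISS, L1-HIT, MISS, L1-HIT, MISS, L1-HIT, L1-HIT, VC-HIT, L1-HIT, MISS, MISS, MISS, L1-HIT, VC-HIT, VC-HIT]

#0 0x25→b9/s1 MISS; vc=[]
#1 0x27→b9/s1 L1-HIT; vc=[]
#2 0x48→b18/s2 MISS; vc=[]
#3 0x25→b9/s1 L1-HIT; vc=[]
#4 0x15→b5/s1 MISS; vc=[9]
#5 0x4b→b18/s2 L1-HIT; vc=[9]
#6 0x4b→b18/s2 L1-HIT; vc=[9]
#7 0x27→b9/s1 VC-HIT; vc=[5]
#8 0x27→b9/s1 L1-HIT; vc=[5]
#9 0x78→b30/s2 MISS; vc=[5,18]
#10 0x5a→b22/s2 MISS; vc=[5,18,30]
#11 0x45→b17/s1 MISS; vc=[5,18,30,9]
#12 0x46→b17/s1 L1-HIT; vc=[5,18,30,9]
#13 0x7b→b30/s2 VC-HIT; vc=[5,18,22,9]
#14 0x5b→b22/s2 VC-HIT; vc=[5,18,30,9]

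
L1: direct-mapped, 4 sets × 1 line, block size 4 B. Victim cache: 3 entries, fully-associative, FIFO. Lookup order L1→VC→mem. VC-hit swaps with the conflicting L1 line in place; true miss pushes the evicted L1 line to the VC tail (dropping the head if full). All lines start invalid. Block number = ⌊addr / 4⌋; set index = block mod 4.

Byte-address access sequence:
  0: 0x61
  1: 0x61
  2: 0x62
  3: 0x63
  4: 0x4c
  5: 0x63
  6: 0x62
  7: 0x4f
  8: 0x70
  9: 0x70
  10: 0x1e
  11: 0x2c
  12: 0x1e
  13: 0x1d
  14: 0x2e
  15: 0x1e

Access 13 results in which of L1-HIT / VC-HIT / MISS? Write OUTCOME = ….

OUTCOME = L1-HIT

0: 0x61 (blk 24, set 0) → MISS  vc=[]
1: 0x61 (blk 24, set 0) → L1-HIT  vc=[]
2: 0x62 (blk 24, set 0) → L1-HIT  vc=[]
3: 0x63 (blk 24, set 0) → L1-HIT  vc=[]
4: 0x4c (blk 19, set 3) → MISS  vc=[]
5: 0x63 (blk 24, set 0) → L1-HIT  vc=[]
6: 0x62 (blk 24, set 0) → L1-HIT  vc=[]
7: 0x4f (blk 19, set 3) → L1-HIT  vc=[]
8: 0x70 (blk 28, set 0) → MISS  vc=[24]
9: 0x70 (blk 28, set 0) → L1-HIT  vc=[24]
10: 0x1e (blk 7, set 3) → MISS  vc=[24, 19]
11: 0x2c (blk 11, set 3) → MISS  vc=[24, 19, 7]
12: 0x1e (blk 7, set 3) → VC-HIT  vc=[24, 19, 11]
13: 0x1d (blk 7, set 3) → L1-HIT  vc=[24, 19, 11]
14: 0x2e (blk 11, set 3) → VC-HIT  vc=[24, 19, 7]
15: 0x1e (blk 7, set 3) → VC-HIT  vc=[24, 19, 11]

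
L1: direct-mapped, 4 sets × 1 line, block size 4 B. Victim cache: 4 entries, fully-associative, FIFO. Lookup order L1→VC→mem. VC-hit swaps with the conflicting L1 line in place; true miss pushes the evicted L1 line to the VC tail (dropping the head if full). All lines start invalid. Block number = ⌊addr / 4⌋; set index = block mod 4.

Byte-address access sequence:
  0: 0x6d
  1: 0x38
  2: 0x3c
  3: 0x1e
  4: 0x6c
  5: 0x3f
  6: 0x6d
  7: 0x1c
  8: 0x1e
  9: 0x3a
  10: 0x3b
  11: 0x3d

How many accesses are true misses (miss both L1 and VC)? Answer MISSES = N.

0: 0x6d (blk 27, set 3) → MISS  vc=[]
1: 0x38 (blk 14, set 2) → MISS  vc=[]
2: 0x3c (blk 15, set 3) → MISS  vc=[27]
3: 0x1e (blk 7, set 3) → MISS  vc=[27, 15]
4: 0x6c (blk 27, set 3) → VC-HIT  vc=[7, 15]
5: 0x3f (blk 15, set 3) → VC-HIT  vc=[7, 27]
6: 0x6d (blk 27, set 3) → VC-HIT  vc=[7, 15]
7: 0x1c (blk 7, set 3) → VC-HIT  vc=[27, 15]
8: 0x1e (blk 7, set 3) → L1-HIT  vc=[27, 15]
9: 0x3a (blk 14, set 2) → L1-HIT  vc=[27, 15]
10: 0x3b (blk 14, set 2) → L1-HIT  vc=[27, 15]
11: 0x3d (blk 15, set 3) → VC-HIT  vc=[27, 7]

MISSES = 4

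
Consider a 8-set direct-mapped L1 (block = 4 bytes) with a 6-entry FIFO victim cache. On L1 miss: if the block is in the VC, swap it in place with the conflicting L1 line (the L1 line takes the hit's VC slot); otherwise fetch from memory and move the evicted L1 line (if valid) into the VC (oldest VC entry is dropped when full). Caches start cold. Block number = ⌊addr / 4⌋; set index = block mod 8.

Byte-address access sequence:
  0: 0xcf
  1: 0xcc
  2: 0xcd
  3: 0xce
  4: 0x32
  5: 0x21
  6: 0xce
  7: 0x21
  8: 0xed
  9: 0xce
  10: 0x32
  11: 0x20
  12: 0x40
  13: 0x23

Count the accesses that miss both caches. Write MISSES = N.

MISSES = 5

#0 0xcf→b51/s3 MISS; vc=[]
#1 0xcc→b51/s3 L1-HIT; vc=[]
#2 0xcd→b51/s3 L1-HIT; vc=[]
#3 0xce→b51/s3 L1-HIT; vc=[]
#4 0x32→b12/s4 MISS; vc=[]
#5 0x21→b8/s0 MISS; vc=[]
#6 0xce→b51/s3 L1-HIT; vc=[]
#7 0x21→b8/s0 L1-HIT; vc=[]
#8 0xed→b59/s3 MISS; vc=[51]
#9 0xce→b51/s3 VC-HIT; vc=[59]
#10 0x32→b12/s4 L1-HIT; vc=[59]
#11 0x20→b8/s0 L1-HIT; vc=[59]
#12 0x40→b16/s0 MISS; vc=[59,8]
#13 0x23→b8/s0 VC-HIT; vc=[59,16]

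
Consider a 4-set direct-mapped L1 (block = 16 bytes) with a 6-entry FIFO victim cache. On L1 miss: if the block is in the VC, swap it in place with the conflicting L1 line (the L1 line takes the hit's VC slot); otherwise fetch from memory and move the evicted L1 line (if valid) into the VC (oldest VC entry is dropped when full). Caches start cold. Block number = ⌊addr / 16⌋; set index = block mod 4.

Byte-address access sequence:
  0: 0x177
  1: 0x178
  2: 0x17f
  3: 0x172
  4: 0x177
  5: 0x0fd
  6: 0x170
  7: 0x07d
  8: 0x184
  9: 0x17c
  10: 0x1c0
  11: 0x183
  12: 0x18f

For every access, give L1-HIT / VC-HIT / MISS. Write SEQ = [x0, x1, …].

SEQ = [MISS, L1-HIT, L1-HIT, L1-HIT, L1-HIT, MISS, VC-HIT, MISS, MISS, VC-HIT, MISS, VC-HIT, L1-HIT]

0: 0x177 (blk 23, set 3) → MISS  vc=[]
1: 0x178 (blk 23, set 3) → L1-HIT  vc=[]
2: 0x17f (blk 23, set 3) → L1-HIT  vc=[]
3: 0x172 (blk 23, set 3) → L1-HIT  vc=[]
4: 0x177 (blk 23, set 3) → L1-HIT  vc=[]
5: 0xfd (blk 15, set 3) → MISS  vc=[23]
6: 0x170 (blk 23, set 3) → VC-HIT  vc=[15]
7: 0x7d (blk 7, set 3) → MISS  vc=[15, 23]
8: 0x184 (blk 24, set 0) → MISS  vc=[15, 23]
9: 0x17c (blk 23, set 3) → VC-HIT  vc=[15, 7]
10: 0x1c0 (blk 28, set 0) → MISS  vc=[15, 7, 24]
11: 0x183 (blk 24, set 0) → VC-HIT  vc=[15, 7, 28]
12: 0x18f (blk 24, set 0) → L1-HIT  vc=[15, 7, 28]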